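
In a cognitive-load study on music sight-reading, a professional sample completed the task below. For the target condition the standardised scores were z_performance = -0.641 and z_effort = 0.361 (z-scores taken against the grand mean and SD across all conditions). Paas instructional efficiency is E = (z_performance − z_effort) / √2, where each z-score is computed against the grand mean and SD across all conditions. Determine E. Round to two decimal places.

z_P − z_E = -0.641 − 0.361 = -1.0020.
E = -1.0020 / √2 = -1.0020 / 1.41421 = -0.7085 ≈ -0.71.

-0.71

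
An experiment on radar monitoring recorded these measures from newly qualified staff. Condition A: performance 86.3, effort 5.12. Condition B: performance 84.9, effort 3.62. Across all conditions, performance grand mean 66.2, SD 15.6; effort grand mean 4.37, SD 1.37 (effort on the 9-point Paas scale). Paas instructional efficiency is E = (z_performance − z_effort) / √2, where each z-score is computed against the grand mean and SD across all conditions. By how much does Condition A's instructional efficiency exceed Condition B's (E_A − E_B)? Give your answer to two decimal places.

Condition A: z_P = (86.3 − 66.2)/15.6 = 1.2885; z_E = (5.12 − 4.37)/1.37 = 0.5474; E_A = (1.2885 − 0.5474)/√2 = 0.5240.
Condition B: z_P = (84.9 − 66.2)/15.6 = 1.1987; z_E = (3.62 − 4.37)/1.37 = -0.5474; E_B = (1.1987 − (-0.5474))/√2 = 1.2347.
E_A − E_B = 0.5240 − 1.2347 = -0.7107 ≈ -0.71.

-0.71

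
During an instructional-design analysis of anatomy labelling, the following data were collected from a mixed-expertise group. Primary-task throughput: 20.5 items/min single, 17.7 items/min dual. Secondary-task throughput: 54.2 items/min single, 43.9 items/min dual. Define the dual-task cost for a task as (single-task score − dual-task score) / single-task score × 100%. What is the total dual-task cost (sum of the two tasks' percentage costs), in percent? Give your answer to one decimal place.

32.7

Primary cost = (20.5 − 17.7) / 20.5 × 100% = 13.6585%.
Secondary cost = (54.2 − 43.9) / 54.2 × 100% = 19.0037%.
Total = 13.6585% + 19.0037% = 32.6622% ≈ 32.7%.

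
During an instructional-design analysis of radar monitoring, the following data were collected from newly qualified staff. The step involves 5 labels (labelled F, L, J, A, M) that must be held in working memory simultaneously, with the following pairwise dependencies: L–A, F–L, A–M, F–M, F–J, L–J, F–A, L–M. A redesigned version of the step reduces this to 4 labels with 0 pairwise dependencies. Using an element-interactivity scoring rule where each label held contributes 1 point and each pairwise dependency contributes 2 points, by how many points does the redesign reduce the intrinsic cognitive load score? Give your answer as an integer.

Original: 5 × 1 + 8 × 2 = 5 + 16 = 21.
Redesigned: 4 × 1 + 0 × 2 = 4 + 0 = 4.
Reduction = 21 − 4 = 17.

17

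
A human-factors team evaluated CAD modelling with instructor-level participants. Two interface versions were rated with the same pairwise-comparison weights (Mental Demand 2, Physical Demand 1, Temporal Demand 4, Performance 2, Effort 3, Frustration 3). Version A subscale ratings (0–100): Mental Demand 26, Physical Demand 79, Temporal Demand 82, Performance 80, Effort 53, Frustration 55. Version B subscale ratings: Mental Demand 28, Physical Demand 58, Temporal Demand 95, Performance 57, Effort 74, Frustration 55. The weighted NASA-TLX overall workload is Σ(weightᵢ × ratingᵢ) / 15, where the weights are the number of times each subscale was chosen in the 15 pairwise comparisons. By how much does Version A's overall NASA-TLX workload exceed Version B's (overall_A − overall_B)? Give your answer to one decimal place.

Version A weighted sum = 2·26 + 1·79 + 4·82 + 2·80 + 3·53 + 3·55 = 52 + 79 + 328 + 160 + 159 + 165 = 943; overall_A = 943/15 = 62.8667.
Version B weighted sum = 2·28 + 1·58 + 4·95 + 2·57 + 3·74 + 3·55 = 56 + 58 + 380 + 114 + 222 + 165 = 995; overall_B = 995/15 = 66.3333.
Difference = 62.8667 − 66.3333 = -3.4666 ≈ -3.5.

-3.5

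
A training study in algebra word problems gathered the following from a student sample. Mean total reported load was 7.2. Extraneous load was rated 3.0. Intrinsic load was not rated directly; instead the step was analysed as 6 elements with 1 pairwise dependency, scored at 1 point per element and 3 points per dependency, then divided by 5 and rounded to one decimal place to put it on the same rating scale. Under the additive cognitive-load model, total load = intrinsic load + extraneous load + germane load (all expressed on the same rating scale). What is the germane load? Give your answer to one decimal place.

Intrinsic (element-interactivity): (6 × 1 + 1 × 3) / 5 = 9 / 5 = 1.8000 → 1.8.
germane load = total − intrinsic − extraneous
             = 7.2 − 1.8 − 3.0 = 2.4.

2.4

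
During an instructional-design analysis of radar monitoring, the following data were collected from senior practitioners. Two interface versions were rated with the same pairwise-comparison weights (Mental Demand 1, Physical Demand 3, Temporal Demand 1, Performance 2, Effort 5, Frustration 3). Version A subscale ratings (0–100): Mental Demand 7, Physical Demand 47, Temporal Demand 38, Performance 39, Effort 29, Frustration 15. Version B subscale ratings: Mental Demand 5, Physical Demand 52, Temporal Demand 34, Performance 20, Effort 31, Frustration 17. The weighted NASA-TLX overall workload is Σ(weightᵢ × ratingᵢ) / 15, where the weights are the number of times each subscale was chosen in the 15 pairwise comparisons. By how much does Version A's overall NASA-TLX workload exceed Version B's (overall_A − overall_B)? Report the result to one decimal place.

Version A weighted sum = 1·7 + 3·47 + 1·38 + 2·39 + 5·29 + 3·15 = 7 + 141 + 38 + 78 + 145 + 45 = 454; overall_A = 454/15 = 30.2667.
Version B weighted sum = 1·5 + 3·52 + 1·34 + 2·20 + 5·31 + 3·17 = 5 + 156 + 34 + 40 + 155 + 51 = 441; overall_B = 441/15 = 29.4000.
Difference = 30.2667 − 29.4000 = 0.8667 ≈ 0.9.

0.9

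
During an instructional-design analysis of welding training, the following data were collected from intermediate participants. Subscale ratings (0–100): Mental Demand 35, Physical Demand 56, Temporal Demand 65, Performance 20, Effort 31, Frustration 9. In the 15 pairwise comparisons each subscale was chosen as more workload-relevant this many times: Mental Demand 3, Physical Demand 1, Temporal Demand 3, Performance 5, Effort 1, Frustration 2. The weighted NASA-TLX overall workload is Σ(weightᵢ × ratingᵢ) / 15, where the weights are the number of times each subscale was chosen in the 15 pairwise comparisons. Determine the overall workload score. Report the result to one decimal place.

33.7

The tallies are the weights (they sum to 15).
Weighted sum = 3·35 + 1·56 + 3·65 + 5·20 + 1·31 + 2·9
            = 105 + 56 + 195 + 100 + 31 + 18 = 505.
Overall workload = 505 / 15 = 33.6667 ≈ 33.7.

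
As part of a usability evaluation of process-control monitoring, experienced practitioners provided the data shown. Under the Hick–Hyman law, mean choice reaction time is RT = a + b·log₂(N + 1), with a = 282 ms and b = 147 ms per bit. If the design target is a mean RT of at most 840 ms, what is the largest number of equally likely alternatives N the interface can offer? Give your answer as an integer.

12

Set 282 + 147·log₂(N + 1) ≤ 840.
log₂(N + 1) ≤ (840 − 282) / 147 = 3.7959.
N + 1 ≤ 2^3.7959 = 13.8893.
N ≤ 12.8893, so the largest integer N is 12.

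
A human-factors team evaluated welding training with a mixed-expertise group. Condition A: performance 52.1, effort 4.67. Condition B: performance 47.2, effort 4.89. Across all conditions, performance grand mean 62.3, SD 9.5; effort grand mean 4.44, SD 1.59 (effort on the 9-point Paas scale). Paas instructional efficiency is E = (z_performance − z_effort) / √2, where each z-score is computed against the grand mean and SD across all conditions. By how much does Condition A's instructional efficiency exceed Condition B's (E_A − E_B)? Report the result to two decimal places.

Condition A: z_P = (52.1 − 62.3)/9.5 = -1.0737; z_E = (4.67 − 4.44)/1.59 = 0.1447; E_A = (-1.0737 − 0.1447)/√2 = -0.8615.
Condition B: z_P = (47.2 − 62.3)/9.5 = -1.5895; z_E = (4.89 − 4.44)/1.59 = 0.2830; E_B = (-1.5895 − 0.2830)/√2 = -1.3241.
E_A − E_B = -0.8615 − (-1.3241) = 0.4626 ≈ 0.46.

0.46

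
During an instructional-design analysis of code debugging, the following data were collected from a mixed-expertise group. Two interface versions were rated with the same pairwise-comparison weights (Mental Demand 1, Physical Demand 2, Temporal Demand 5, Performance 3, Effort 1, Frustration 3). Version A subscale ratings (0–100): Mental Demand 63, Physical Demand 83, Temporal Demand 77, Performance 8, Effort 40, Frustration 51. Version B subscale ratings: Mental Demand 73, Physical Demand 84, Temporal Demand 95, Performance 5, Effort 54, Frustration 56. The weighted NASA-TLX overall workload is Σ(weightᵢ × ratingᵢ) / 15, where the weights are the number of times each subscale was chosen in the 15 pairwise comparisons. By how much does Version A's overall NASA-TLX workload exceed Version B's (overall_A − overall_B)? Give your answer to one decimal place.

-8.1

Version A weighted sum = 1·63 + 2·83 + 5·77 + 3·8 + 1·40 + 3·51 = 63 + 166 + 385 + 24 + 40 + 153 = 831; overall_A = 831/15 = 55.4000.
Version B weighted sum = 1·73 + 2·84 + 5·95 + 3·5 + 1·54 + 3·56 = 73 + 168 + 475 + 15 + 54 + 168 = 953; overall_B = 953/15 = 63.5333.
Difference = 55.4000 − 63.5333 = -8.1333 ≈ -8.1.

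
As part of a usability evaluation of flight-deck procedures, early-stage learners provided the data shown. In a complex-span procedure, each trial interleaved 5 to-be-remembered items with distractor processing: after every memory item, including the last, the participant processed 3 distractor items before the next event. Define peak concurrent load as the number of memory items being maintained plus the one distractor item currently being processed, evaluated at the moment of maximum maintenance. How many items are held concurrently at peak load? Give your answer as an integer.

6

Maintenance is greatest during the distractor(s) after memory item 5: all 5 memory items are being held.
One distractor item is concurrently being processed.
Peak concurrent load = 5 + 1 = 6 items.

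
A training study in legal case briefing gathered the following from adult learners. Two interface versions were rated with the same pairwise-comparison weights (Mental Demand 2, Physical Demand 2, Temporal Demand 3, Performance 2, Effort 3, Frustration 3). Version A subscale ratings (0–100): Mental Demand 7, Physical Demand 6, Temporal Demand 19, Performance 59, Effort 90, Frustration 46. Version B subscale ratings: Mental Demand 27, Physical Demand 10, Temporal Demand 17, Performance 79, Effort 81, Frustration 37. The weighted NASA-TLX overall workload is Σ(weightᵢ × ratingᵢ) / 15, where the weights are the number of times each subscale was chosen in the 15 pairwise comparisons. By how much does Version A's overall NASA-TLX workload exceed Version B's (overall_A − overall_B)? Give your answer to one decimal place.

Version A weighted sum = 2·7 + 2·6 + 3·19 + 2·59 + 3·90 + 3·46 = 14 + 12 + 57 + 118 + 270 + 138 = 609; overall_A = 609/15 = 40.6000.
Version B weighted sum = 2·27 + 2·10 + 3·17 + 2·79 + 3·81 + 3·37 = 54 + 20 + 51 + 158 + 243 + 111 = 637; overall_B = 637/15 = 42.4667.
Difference = 40.6000 − 42.4667 = -1.8667 ≈ -1.9.

-1.9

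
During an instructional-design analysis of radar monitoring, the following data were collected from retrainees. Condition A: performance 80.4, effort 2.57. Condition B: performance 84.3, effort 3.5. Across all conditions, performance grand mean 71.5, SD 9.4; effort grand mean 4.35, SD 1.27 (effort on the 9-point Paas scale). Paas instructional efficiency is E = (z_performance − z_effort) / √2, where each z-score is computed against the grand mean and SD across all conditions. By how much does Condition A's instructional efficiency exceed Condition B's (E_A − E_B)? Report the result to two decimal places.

0.22

Condition A: z_P = (80.4 − 71.5)/9.4 = 0.9468; z_E = (2.57 − 4.35)/1.27 = -1.4016; E_A = (0.9468 − (-1.4016))/√2 = 1.6606.
Condition B: z_P = (84.3 − 71.5)/9.4 = 1.3617; z_E = (3.5 − 4.35)/1.27 = -0.6693; E_B = (1.3617 − (-0.6693))/√2 = 1.4361.
E_A − E_B = 1.6606 − 1.4361 = 0.2245 ≈ 0.22.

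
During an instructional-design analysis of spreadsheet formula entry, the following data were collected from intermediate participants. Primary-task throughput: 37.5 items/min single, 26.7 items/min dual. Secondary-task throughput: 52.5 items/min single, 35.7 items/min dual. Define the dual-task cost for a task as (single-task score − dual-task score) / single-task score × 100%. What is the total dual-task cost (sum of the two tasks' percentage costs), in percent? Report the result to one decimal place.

60.8

Primary cost = (37.5 − 26.7) / 37.5 × 100% = 28.8000%.
Secondary cost = (52.5 − 35.7) / 52.5 × 100% = 32.0000%.
Total = 28.8000% + 32.0000% = 60.8000% ≈ 60.8%.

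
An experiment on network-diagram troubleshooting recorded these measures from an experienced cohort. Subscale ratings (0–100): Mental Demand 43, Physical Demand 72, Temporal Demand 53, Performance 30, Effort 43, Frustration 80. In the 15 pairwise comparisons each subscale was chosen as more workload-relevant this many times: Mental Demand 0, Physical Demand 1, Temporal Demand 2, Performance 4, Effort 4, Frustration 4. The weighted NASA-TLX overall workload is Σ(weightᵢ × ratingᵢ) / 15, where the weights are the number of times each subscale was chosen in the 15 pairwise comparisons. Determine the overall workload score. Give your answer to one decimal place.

52.7

The tallies are the weights (they sum to 15).
Weighted sum = 0·43 + 1·72 + 2·53 + 4·30 + 4·43 + 4·80
            = 0 + 72 + 106 + 120 + 172 + 320 = 790.
Overall workload = 790 / 15 = 52.6667 ≈ 52.7.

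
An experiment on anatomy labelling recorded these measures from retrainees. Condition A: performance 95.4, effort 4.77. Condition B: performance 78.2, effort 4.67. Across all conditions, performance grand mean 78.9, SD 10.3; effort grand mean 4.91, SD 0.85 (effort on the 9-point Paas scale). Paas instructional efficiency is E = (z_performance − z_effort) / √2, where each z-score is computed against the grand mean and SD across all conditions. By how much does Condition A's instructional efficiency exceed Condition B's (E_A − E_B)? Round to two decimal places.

1.10

Condition A: z_P = (95.4 − 78.9)/10.3 = 1.6019; z_E = (4.77 − 4.91)/0.85 = -0.1647; E_A = (1.6019 − (-0.1647))/√2 = 1.2492.
Condition B: z_P = (78.2 − 78.9)/10.3 = -0.0680; z_E = (4.67 − 4.91)/0.85 = -0.2824; E_B = (-0.0680 − (-0.2824))/√2 = 0.1516.
E_A − E_B = 1.2492 − 0.1516 = 1.0976 ≈ 1.10.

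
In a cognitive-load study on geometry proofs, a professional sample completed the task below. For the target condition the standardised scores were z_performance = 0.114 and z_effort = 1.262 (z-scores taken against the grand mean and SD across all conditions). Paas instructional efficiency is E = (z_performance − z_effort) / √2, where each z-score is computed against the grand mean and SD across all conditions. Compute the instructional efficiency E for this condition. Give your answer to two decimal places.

-0.81

z_P − z_E = 0.114 − 1.262 = -1.1480.
E = -1.1480 / √2 = -1.1480 / 1.41421 = -0.8118 ≈ -0.81.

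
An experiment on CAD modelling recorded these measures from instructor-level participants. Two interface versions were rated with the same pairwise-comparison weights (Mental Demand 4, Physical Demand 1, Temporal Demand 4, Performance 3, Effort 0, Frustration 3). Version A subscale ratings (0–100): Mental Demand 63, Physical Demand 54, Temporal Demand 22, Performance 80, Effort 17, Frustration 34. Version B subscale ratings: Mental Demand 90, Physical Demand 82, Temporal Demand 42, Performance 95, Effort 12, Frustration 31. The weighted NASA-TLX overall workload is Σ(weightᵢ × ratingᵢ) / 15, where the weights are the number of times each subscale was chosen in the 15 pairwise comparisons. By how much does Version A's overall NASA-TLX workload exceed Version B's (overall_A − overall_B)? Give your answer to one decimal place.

Version A weighted sum = 4·63 + 1·54 + 4·22 + 3·80 + 0·17 + 3·34 = 252 + 54 + 88 + 240 + 0 + 102 = 736; overall_A = 736/15 = 49.0667.
Version B weighted sum = 4·90 + 1·82 + 4·42 + 3·95 + 0·12 + 3·31 = 360 + 82 + 168 + 285 + 0 + 93 = 988; overall_B = 988/15 = 65.8667.
Difference = 49.0667 − 65.8667 = -16.8000 ≈ -16.8.

-16.8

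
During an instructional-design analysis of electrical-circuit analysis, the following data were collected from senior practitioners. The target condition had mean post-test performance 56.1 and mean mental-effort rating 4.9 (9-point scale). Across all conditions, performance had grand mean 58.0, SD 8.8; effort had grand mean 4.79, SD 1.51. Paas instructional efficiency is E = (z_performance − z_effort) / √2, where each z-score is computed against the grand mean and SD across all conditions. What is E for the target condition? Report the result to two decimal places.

z_performance = (56.1 − 58.0) / 8.8 = -1.9000 / 8.8 = -0.2159.
z_effort = (4.9 − 4.79) / 1.51 = 0.1100 / 1.51 = 0.0728.
z_P − z_E = -0.2159 − 0.0728 = -0.2887.
E = -0.2887 / √2 = -0.2887 / 1.41421 = -0.2041 ≈ -0.20.

-0.20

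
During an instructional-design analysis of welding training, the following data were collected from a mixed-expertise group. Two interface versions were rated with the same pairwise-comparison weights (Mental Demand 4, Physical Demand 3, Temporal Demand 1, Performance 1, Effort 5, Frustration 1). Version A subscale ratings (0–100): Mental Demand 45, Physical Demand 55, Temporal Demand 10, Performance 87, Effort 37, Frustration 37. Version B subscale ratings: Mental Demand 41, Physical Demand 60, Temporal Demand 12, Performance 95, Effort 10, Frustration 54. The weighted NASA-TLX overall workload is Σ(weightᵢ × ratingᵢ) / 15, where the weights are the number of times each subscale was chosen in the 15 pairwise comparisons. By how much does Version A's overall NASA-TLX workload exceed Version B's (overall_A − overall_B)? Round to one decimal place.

7.3

Version A weighted sum = 4·45 + 3·55 + 1·10 + 1·87 + 5·37 + 1·37 = 180 + 165 + 10 + 87 + 185 + 37 = 664; overall_A = 664/15 = 44.2667.
Version B weighted sum = 4·41 + 3·60 + 1·12 + 1·95 + 5·10 + 1·54 = 164 + 180 + 12 + 95 + 50 + 54 = 555; overall_B = 555/15 = 37.0000.
Difference = 44.2667 − 37.0000 = 7.2667 ≈ 7.3.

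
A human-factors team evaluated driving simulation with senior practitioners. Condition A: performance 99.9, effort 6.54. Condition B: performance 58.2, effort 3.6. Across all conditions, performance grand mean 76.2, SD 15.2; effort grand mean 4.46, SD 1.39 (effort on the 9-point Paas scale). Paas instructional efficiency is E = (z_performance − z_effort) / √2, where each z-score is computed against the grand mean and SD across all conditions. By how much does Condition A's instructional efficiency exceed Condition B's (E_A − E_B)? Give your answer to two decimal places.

0.44

Condition A: z_P = (99.9 − 76.2)/15.2 = 1.5592; z_E = (6.54 − 4.46)/1.39 = 1.4964; E_A = (1.5592 − 1.4964)/√2 = 0.0444.
Condition B: z_P = (58.2 − 76.2)/15.2 = -1.1842; z_E = (3.6 − 4.46)/1.39 = -0.6187; E_B = (-1.1842 − (-0.6187))/√2 = -0.3999.
E_A − E_B = 0.0444 − (-0.3999) = 0.4443 ≈ 0.44.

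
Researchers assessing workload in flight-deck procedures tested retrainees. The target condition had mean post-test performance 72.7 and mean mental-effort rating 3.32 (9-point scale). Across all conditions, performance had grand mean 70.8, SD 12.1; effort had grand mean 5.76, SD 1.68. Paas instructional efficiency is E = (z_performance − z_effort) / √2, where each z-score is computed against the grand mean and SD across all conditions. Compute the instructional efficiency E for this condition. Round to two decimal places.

z_performance = (72.7 − 70.8) / 12.1 = 1.9000 / 12.1 = 0.1570.
z_effort = (3.32 − 5.76) / 1.68 = -2.4400 / 1.68 = -1.4524.
z_P − z_E = 0.1570 − (-1.4524) = 1.6094.
E = 1.6094 / √2 = 1.6094 / 1.41421 = 1.1380 ≈ 1.14.

1.14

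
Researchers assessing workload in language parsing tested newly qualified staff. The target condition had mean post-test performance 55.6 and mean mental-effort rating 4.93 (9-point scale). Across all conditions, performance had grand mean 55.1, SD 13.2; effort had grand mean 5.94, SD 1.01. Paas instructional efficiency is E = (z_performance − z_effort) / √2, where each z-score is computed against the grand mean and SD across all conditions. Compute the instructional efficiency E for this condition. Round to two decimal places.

0.73

z_performance = (55.6 − 55.1) / 13.2 = 0.5000 / 13.2 = 0.0379.
z_effort = (4.93 − 5.94) / 1.01 = -1.0100 / 1.01 = -1.0000.
z_P − z_E = 0.0379 − (-1.0000) = 1.0379.
E = 1.0379 / √2 = 1.0379 / 1.41421 = 0.7339 ≈ 0.73.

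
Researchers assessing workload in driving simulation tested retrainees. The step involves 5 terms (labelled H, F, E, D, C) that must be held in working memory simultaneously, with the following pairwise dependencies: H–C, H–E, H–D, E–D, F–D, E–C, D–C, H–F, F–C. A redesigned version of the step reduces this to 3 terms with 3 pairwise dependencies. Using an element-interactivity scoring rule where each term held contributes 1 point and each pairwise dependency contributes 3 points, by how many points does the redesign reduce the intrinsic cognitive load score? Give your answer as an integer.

20

Original: 5 × 1 + 9 × 3 = 5 + 27 = 32.
Redesigned: 3 × 1 + 3 × 3 = 3 + 9 = 12.
Reduction = 32 − 12 = 20.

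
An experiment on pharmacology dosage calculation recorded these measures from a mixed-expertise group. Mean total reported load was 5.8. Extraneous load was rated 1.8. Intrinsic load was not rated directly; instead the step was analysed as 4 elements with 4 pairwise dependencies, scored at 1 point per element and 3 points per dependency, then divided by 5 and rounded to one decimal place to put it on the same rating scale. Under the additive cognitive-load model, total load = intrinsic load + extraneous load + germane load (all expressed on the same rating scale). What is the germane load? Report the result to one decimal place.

Intrinsic (element-interactivity): (4 × 1 + 4 × 3) / 5 = 16 / 5 = 3.2000 → 3.2.
germane load = total − intrinsic − extraneous
             = 5.8 − 3.2 − 1.8 = 0.8.

0.8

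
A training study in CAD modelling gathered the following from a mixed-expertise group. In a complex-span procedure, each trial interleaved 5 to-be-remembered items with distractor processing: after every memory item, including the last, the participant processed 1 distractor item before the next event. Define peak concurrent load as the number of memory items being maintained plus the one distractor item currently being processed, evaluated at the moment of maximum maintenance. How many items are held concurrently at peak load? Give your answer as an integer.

Maintenance is greatest during the distractor(s) after memory item 5: all 5 memory items are being held.
One distractor item is concurrently being processed.
Peak concurrent load = 5 + 1 = 6 items.

6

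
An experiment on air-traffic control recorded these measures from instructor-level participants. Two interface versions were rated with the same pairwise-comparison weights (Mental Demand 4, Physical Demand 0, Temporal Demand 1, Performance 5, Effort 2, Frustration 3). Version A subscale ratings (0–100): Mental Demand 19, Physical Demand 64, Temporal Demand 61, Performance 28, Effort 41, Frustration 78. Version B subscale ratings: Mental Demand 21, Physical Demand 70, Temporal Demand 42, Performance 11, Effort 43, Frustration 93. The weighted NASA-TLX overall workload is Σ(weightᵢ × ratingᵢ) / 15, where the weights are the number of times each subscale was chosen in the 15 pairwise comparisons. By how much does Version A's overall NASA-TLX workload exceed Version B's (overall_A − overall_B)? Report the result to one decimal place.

3.1

Version A weighted sum = 4·19 + 0·64 + 1·61 + 5·28 + 2·41 + 3·78 = 76 + 0 + 61 + 140 + 82 + 234 = 593; overall_A = 593/15 = 39.5333.
Version B weighted sum = 4·21 + 0·70 + 1·42 + 5·11 + 2·43 + 3·93 = 84 + 0 + 42 + 55 + 86 + 279 = 546; overall_B = 546/15 = 36.4000.
Difference = 39.5333 − 36.4000 = 3.1333 ≈ 3.1.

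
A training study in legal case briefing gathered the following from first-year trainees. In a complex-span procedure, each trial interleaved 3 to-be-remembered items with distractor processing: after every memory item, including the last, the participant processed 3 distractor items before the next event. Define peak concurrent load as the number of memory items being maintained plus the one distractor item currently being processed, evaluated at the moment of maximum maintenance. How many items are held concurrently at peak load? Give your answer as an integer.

4

Maintenance is greatest during the distractor(s) after memory item 3: all 3 memory items are being held.
One distractor item is concurrently being processed.
Peak concurrent load = 3 + 1 = 4 items.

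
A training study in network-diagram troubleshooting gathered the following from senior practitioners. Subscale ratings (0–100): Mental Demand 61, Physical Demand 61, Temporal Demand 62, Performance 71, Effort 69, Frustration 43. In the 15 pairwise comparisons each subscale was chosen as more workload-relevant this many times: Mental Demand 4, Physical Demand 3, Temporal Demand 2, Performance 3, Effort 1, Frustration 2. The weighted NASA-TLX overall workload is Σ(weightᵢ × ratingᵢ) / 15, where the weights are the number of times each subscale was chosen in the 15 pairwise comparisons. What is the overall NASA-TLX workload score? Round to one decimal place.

61.3

The tallies are the weights (they sum to 15).
Weighted sum = 4·61 + 3·61 + 2·62 + 3·71 + 1·69 + 2·43
            = 244 + 183 + 124 + 213 + 69 + 86 = 919.
Overall workload = 919 / 15 = 61.2667 ≈ 61.3.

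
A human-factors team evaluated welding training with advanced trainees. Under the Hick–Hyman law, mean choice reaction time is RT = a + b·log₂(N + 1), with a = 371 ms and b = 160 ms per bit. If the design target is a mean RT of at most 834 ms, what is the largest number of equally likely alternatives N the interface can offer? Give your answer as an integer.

6

Set 371 + 160·log₂(N + 1) ≤ 834.
log₂(N + 1) ≤ (834 − 371) / 160 = 2.8937.
N + 1 ≤ 2^2.8937 = 7.4317.
N ≤ 6.4317, so the largest integer N is 6.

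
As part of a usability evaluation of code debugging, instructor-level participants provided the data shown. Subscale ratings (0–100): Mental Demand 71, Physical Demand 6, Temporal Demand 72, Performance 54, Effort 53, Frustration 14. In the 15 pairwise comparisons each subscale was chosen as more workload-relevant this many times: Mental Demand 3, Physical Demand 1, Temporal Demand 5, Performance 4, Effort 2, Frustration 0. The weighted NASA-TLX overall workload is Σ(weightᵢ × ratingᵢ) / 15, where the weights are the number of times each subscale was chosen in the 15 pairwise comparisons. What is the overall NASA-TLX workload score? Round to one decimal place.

The tallies are the weights (they sum to 15).
Weighted sum = 3·71 + 1·6 + 5·72 + 4·54 + 2·53 + 0·14
            = 213 + 6 + 360 + 216 + 106 + 0 = 901.
Overall workload = 901 / 15 = 60.0667 ≈ 60.1.

60.1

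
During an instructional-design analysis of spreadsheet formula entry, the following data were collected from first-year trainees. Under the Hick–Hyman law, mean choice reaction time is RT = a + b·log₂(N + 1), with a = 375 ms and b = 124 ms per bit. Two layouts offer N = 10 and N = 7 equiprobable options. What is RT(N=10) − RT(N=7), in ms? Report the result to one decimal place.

57.0

RT(10) = 375 + 124·log₂(11) = 375 + 124·3.4594 = 803.9656 ms.
RT(7) = 375 + 124·log₂(8) = 375 + 124·3.0000 = 747.0000 ms.
Difference = 803.9656 − 747.0000 = 56.9656 ≈ 57.0 ms.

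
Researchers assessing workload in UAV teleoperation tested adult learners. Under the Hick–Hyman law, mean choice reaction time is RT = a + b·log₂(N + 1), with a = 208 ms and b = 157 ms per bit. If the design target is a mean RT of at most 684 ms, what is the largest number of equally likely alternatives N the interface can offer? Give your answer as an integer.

7

Set 208 + 157·log₂(N + 1) ≤ 684.
log₂(N + 1) ≤ (684 − 208) / 157 = 3.0318.
N + 1 ≤ 2^3.0318 = 8.1783.
N ≤ 7.1783, so the largest integer N is 7.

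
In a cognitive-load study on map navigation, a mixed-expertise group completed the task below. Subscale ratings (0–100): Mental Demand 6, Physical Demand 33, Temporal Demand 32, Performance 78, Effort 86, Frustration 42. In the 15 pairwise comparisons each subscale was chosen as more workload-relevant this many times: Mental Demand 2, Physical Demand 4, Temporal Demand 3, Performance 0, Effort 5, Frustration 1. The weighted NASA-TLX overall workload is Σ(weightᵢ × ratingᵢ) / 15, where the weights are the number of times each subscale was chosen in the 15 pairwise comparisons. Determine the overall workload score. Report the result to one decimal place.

The tallies are the weights (they sum to 15).
Weighted sum = 2·6 + 4·33 + 3·32 + 0·78 + 5·86 + 1·42
            = 12 + 132 + 96 + 0 + 430 + 42 = 712.
Overall workload = 712 / 15 = 47.4667 ≈ 47.5.

47.5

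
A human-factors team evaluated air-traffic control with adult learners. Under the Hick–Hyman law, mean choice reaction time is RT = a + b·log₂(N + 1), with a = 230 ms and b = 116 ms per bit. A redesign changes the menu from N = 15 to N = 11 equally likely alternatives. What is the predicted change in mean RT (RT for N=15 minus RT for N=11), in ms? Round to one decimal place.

48.1

RT(15) = 230 + 116·log₂(16) = 230 + 116·4.0000 = 694.0000 ms.
RT(11) = 230 + 116·log₂(12) = 230 + 116·3.5850 = 645.8600 ms.
Difference = 694.0000 − 645.8600 = 48.1400 ≈ 48.1 ms.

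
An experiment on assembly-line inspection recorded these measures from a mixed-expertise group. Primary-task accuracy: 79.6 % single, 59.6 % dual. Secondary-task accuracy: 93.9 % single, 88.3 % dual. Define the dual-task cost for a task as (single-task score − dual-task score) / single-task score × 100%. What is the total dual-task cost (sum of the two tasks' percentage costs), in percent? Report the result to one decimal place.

31.1

Primary cost = (79.6 − 59.6) / 79.6 × 100% = 25.1256%.
Secondary cost = (93.9 − 88.3) / 93.9 × 100% = 5.9638%.
Total = 25.1256% + 5.9638% = 31.0894% ≈ 31.1%.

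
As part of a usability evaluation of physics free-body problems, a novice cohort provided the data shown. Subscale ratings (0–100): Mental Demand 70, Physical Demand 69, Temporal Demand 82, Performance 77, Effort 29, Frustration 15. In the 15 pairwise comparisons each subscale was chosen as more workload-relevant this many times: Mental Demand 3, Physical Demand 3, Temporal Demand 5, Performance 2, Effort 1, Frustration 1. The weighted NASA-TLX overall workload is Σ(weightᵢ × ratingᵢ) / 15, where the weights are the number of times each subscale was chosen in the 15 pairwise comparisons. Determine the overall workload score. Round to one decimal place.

68.3

The tallies are the weights (they sum to 15).
Weighted sum = 3·70 + 3·69 + 5·82 + 2·77 + 1·29 + 1·15
            = 210 + 207 + 410 + 154 + 29 + 15 = 1025.
Overall workload = 1025 / 15 = 68.3333 ≈ 68.3.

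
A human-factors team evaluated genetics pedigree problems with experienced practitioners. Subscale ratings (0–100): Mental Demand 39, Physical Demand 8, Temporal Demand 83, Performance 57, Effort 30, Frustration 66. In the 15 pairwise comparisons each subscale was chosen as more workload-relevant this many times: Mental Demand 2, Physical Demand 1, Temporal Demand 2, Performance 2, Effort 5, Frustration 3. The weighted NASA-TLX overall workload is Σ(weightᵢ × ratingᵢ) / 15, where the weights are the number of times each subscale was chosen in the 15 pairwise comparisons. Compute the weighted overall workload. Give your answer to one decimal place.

The tallies are the weights (they sum to 15).
Weighted sum = 2·39 + 1·8 + 2·83 + 2·57 + 5·30 + 3·66
            = 78 + 8 + 166 + 114 + 150 + 198 = 714.
Overall workload = 714 / 15 = 47.6000 ≈ 47.6.

47.6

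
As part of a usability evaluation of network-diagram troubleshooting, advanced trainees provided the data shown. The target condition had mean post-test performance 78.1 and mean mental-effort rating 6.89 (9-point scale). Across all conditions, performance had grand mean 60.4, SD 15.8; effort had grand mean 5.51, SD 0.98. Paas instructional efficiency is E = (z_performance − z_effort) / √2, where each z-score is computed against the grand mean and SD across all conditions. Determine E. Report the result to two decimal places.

z_performance = (78.1 − 60.4) / 15.8 = 17.7000 / 15.8 = 1.1203.
z_effort = (6.89 − 5.51) / 0.98 = 1.3800 / 0.98 = 1.4082.
z_P − z_E = 1.1203 − 1.4082 = -0.2879.
E = -0.2879 / √2 = -0.2879 / 1.41421 = -0.2036 ≈ -0.20.

-0.20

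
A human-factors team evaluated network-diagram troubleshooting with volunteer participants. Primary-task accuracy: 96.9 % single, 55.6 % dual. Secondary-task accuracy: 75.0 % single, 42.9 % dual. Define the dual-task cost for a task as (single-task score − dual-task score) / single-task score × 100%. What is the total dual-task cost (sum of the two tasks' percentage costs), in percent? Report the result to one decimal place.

85.4

Primary cost = (96.9 − 55.6) / 96.9 × 100% = 42.6213%.
Secondary cost = (75.0 − 42.9) / 75.0 × 100% = 42.8000%.
Total = 42.6213% + 42.8000% = 85.4213% ≈ 85.4%.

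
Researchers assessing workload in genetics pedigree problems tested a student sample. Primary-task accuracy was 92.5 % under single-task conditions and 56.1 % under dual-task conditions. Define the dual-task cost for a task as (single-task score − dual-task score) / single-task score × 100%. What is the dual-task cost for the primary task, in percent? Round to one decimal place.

39.4

Cost = (92.5 − 56.1) / 92.5 × 100%
     = 36.4000 / 92.5 × 100% = 39.3514%.
≈ 39.4%.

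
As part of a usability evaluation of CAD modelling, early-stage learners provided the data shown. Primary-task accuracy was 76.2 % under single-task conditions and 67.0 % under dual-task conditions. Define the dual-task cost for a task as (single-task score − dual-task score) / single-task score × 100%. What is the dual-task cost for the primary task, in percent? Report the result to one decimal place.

12.1

Cost = (76.2 − 67.0) / 76.2 × 100%
     = 9.2000 / 76.2 × 100% = 12.0735%.
≈ 12.1%.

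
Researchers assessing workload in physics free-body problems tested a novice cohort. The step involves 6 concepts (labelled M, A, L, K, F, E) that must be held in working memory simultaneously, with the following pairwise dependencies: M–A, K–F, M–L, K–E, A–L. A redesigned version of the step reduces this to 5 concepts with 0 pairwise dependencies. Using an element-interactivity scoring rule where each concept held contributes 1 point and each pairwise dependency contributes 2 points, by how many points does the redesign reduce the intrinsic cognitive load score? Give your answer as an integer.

11

Original: 6 × 1 + 5 × 2 = 6 + 10 = 16.
Redesigned: 5 × 1 + 0 × 2 = 5 + 0 = 5.
Reduction = 16 − 5 = 11.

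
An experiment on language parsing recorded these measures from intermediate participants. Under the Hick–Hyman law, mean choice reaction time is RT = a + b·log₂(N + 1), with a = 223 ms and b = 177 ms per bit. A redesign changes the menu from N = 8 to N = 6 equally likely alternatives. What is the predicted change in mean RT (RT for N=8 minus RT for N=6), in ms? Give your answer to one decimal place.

64.2

RT(8) = 223 + 177·log₂(9) = 223 + 177·3.1699 = 784.0723 ms.
RT(6) = 223 + 177·log₂(7) = 223 + 177·2.8074 = 719.9098 ms.
Difference = 784.0723 − 719.9098 = 64.1625 ≈ 64.2 ms.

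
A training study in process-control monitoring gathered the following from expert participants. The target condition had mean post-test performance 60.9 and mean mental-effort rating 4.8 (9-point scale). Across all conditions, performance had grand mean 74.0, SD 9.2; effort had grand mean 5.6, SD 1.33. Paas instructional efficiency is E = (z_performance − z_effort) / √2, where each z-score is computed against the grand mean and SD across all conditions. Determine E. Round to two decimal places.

z_performance = (60.9 − 74.0) / 9.2 = -13.1000 / 9.2 = -1.4239.
z_effort = (4.8 − 5.6) / 1.33 = -0.8000 / 1.33 = -0.6015.
z_P − z_E = -1.4239 − (-0.6015) = -0.8224.
E = -0.8224 / √2 = -0.8224 / 1.41421 = -0.5815 ≈ -0.58.

-0.58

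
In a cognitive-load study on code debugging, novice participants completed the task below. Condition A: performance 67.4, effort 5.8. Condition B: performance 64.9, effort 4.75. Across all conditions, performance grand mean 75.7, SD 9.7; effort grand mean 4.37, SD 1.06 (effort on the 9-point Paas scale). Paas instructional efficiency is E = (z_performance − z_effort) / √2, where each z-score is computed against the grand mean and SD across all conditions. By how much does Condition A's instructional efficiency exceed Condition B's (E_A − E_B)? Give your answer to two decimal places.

-0.52

Condition A: z_P = (67.4 − 75.7)/9.7 = -0.8557; z_E = (5.8 − 4.37)/1.06 = 1.3491; E_A = (-0.8557 − 1.3491)/√2 = -1.5590.
Condition B: z_P = (64.9 − 75.7)/9.7 = -1.1134; z_E = (4.75 − 4.37)/1.06 = 0.3585; E_B = (-1.1134 − 0.3585)/√2 = -1.0408.
E_A − E_B = -1.5590 − (-1.0408) = -0.5182 ≈ -0.52.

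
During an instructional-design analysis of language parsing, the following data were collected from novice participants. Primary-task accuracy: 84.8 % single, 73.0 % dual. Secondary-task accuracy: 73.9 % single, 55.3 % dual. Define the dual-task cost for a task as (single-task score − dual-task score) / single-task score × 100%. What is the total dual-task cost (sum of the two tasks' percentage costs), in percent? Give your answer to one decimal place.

39.1

Primary cost = (84.8 − 73.0) / 84.8 × 100% = 13.9151%.
Secondary cost = (73.9 − 55.3) / 73.9 × 100% = 25.1691%.
Total = 13.9151% + 25.1691% = 39.0842% ≈ 39.1%.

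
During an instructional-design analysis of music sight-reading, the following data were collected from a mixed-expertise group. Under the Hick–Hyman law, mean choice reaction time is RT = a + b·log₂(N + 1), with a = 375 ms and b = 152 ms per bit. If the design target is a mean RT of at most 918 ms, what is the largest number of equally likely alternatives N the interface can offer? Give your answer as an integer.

10

Set 375 + 152·log₂(N + 1) ≤ 918.
log₂(N + 1) ≤ (918 − 375) / 152 = 3.5724.
N + 1 ≤ 2^3.5724 = 11.8960.
N ≤ 10.8960, so the largest integer N is 10.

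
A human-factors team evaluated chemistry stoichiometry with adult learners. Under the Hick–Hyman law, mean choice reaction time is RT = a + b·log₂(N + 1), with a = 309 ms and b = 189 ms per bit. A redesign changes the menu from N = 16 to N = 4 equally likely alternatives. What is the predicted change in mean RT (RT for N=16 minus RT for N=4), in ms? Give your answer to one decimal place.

333.7

RT(16) = 309 + 189·log₂(17) = 309 + 189·4.0875 = 1081.5375 ms.
RT(4) = 309 + 189·log₂(5) = 309 + 189·2.3219 = 747.8391 ms.
Difference = 1081.5375 − 747.8391 = 333.6984 ≈ 333.7 ms.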